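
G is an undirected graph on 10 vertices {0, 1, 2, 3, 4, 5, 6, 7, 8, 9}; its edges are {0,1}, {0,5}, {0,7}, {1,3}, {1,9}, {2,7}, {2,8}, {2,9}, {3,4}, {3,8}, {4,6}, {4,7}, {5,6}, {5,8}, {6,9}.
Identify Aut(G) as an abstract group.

G is 3-regular on 10 vertices with no triangles and no 4-cycles (girth 5): this is the Petersen graph. It is a classical fact that the Petersen graph has automorphism group S_5 (order 120), arising from its description as the Kneser graph K(5,2).

S_5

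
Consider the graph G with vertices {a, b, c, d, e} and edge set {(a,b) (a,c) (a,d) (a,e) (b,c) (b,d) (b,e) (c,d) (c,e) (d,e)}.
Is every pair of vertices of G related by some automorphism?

All 5 vertices are pairwise adjacent: G = K_5. Any permutation of the 5 vertices preserves K_5, so Aut(K_5) = S_5 of order 5! = 120. Under this action every vertex can be carried to every other, so G is vertex-transitive.

Yes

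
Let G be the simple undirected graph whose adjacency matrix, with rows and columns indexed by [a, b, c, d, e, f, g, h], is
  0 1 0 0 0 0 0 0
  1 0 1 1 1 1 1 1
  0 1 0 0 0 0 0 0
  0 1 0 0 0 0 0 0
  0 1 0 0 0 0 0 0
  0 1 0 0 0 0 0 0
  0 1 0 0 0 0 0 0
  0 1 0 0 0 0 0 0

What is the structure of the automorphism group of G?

S_7

Vertex b has degree 7 and every other vertex has degree 1, so G is the star K_{1,7} with centre b. The 7 leaves are pairwise interchangeable while the centre is fixed, giving Aut(G) = S_7.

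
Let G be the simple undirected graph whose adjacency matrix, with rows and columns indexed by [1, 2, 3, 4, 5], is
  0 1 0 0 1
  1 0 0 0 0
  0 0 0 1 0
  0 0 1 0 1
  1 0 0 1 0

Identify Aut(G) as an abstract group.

The degree sequence is [2, 1, 1, 2, 2]; the two degree-1 vertices 2 and 3 are the ends of a path, so G = P_5. A path has exactly one nontrivial symmetry — reversal — giving Aut(G) of order 2.

Z_2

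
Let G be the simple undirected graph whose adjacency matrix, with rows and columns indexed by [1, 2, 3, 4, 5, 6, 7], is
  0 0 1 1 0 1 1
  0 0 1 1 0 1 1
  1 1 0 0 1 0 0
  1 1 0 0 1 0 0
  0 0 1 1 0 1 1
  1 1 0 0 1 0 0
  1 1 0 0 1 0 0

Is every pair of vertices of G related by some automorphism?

Automorphisms preserve degree, but G has vertices of degree 3 and vertices of degree 4; no automorphism maps one to the other, so G is not vertex-transitive.

No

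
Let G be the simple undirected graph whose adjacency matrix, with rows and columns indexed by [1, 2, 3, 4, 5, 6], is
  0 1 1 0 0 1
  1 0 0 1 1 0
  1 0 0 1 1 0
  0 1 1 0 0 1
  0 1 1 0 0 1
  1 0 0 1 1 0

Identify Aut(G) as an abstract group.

G is 3-regular and bipartite with parts {1, 4, 5} and {2, 3, 6} (each part is independent and every cross-pair is an edge), so G = K_{3,3}. Each part can be permuted independently (S_3 × S_3) and the two equal-size parts can also be swapped, giving (S_3 × S_3) ⋊ Z_2 of order 2·(3!)² = 72.

S_3 ≀ Z_2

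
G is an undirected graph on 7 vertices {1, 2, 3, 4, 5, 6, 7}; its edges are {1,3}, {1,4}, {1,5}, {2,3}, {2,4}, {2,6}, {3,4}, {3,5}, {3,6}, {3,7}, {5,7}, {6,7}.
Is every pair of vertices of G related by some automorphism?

No

Vertex 3 is the only vertex of degree 6, so every automorphism fixes it; G is not vertex-transitive.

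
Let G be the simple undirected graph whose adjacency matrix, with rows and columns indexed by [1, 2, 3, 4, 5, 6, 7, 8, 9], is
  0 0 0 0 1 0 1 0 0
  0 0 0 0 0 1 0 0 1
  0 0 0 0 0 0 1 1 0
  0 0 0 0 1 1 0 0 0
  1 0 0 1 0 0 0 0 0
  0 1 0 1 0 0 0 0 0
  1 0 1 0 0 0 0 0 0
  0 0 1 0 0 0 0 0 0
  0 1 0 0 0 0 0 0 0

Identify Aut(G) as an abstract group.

the cyclic group of order 2

The degree sequence is [2, 2, 2, 2, 2, 2, 2, 1, 1]; the two degree-1 vertices 8 and 9 are the ends of a path, so G = P_9. The only nontrivial automorphism of a path is the end-to-end reflection, so Aut(G) ≅ Z_2.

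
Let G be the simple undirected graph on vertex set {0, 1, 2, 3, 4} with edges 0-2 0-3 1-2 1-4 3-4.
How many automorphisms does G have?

10

Every vertex has degree 2 and the graph is connected, so G is the 5-cycle C_5. The automorphisms of the 5-cycle are exactly the symmetries of a regular 5-gon: the dihedral group D_5, |D_5| = 10.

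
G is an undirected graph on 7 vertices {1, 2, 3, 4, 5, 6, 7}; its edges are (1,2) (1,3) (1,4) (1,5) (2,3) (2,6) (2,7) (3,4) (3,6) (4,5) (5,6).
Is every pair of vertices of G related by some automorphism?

Vertex 7 is the only vertex of degree 1, so every automorphism fixes it; G is not vertex-transitive.

No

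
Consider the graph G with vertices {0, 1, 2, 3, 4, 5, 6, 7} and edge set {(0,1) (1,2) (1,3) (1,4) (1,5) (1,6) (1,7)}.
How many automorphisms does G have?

5040

Vertex 1 has degree 7 and every other vertex has degree 1, so G is the star K_{1,7} with centre 1. Any automorphism fixes the centre and permutes the 7 leaves freely, so Aut(G) ≅ S_7 of order 7! = 5040.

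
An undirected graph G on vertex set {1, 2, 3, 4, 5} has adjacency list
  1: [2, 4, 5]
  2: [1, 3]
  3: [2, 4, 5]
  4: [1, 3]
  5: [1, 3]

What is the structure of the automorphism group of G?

S_3 × S_2

The vertices split by degree into {1, 3} (degree 3) and {2, 4, 5} (degree 2); every edge runs between the two parts, so G is the complete bipartite graph K_{2,3}. The parts have unequal sizes, so no automorphism swaps them; each part is permuted independently, giving S_3 × S_2 of order 3!·2! = 12.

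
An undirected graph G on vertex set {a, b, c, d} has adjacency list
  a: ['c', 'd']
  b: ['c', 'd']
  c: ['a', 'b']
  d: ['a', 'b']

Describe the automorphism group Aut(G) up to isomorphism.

G is 2-regular and bipartite on 2^2 = 4 vertices with girth 4; it is the hypercube graph Q_2. Aut(Q_2) consists of the signed permutations of the 2 coordinate axes: 2! permutations times 2^2 sign flips, so |Aut| = 2^2·2! = 8.

Z_2^2 ⋊ S_2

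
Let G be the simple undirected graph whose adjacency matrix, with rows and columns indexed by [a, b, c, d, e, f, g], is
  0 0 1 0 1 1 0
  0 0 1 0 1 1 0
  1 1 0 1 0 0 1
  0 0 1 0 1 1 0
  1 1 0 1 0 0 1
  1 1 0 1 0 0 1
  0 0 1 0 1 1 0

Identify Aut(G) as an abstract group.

S_3 × S_4

The vertices split by degree into {c, e, f} (degree 4) and {a, b, d, g} (degree 3); every edge runs between the two parts, so G is the complete bipartite graph K_{3,4}. Automorphisms preserve the bipartition setwise (since the parts differ in size) and act as S_3 × S_4 within it; |Aut| = 144.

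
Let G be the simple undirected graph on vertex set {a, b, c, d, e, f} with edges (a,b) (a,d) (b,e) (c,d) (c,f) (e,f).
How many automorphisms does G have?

G is 2-regular and connected on 6 vertices, i.e. the cycle C_6. C_6 has 6 rotations and 6 reflections, so Aut(C_6) ≅ D_6 of order 12.

12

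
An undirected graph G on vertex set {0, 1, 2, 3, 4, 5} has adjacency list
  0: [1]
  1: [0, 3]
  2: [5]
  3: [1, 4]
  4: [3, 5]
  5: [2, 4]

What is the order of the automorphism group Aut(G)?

The degree sequence is [1, 2, 1, 2, 2, 2]; the two degree-1 vertices 0 and 2 are the ends of a path, so G = P_6. A path has exactly one nontrivial symmetry — reversal — giving Aut(G) of order 2.

2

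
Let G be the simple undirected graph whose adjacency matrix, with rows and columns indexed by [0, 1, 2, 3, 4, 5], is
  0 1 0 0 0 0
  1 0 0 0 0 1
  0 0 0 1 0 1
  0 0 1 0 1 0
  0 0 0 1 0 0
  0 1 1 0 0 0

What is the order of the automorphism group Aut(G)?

2

The degree sequence is [1, 2, 2, 2, 1, 2]; the two degree-1 vertices 0 and 4 are the ends of a path, so G = P_6. A path has exactly one nontrivial symmetry — reversal — giving Aut(G) of order 2.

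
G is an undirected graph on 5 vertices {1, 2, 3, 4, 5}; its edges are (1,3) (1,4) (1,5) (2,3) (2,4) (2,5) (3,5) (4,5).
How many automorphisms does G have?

Vertex 5 is the unique vertex of degree 4; the remaining 4 vertices each have degree 3 and induce a cycle, so G is the wheel on 5 vertices with hub 5. With the hub fixed, the remaining symmetry is that of the rim cycle C_4, giving the dihedral group D_4.

8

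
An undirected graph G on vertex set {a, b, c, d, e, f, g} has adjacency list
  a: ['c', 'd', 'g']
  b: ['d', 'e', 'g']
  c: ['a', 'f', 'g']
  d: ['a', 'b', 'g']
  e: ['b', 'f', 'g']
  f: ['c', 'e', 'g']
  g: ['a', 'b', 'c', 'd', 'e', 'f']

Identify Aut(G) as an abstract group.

D_6

Vertex g is the unique vertex of degree 6; the remaining 6 vertices each have degree 3 and induce a cycle, so G is the wheel on 7 vertices with hub g. With the hub fixed, the remaining symmetry is that of the rim cycle C_6, giving the dihedral group D_6.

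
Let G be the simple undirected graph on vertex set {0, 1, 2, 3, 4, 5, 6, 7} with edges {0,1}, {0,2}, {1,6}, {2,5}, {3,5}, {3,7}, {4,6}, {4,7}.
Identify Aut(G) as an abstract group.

the dihedral group of order 16

G is 2-regular and connected on 8 vertices, i.e. the cycle C_8. The automorphisms of the 8-cycle are exactly the symmetries of a regular 8-gon: the dihedral group D_8, |D_8| = 16.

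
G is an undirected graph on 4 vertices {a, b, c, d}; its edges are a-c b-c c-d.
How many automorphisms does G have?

Vertex c has degree 3 and every other vertex has degree 1, so G is the star K_{1,3} with centre c. The 3 leaves are pairwise interchangeable while the centre is fixed, giving Aut(G) = S_3.

6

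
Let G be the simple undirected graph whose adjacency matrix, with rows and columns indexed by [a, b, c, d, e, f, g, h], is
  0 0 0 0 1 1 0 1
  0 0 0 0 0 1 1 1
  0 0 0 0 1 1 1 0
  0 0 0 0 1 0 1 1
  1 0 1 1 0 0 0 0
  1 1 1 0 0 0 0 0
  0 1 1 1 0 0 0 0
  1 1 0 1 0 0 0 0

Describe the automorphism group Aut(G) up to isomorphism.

G is 3-regular and bipartite on 2^3 = 8 vertices with girth 4; it is the hypercube graph Q_3. The symmetry group of the 3-cube is the hyperoctahedral group B_3 = Z_2 ≀ S_3, of order 2^3·3! = 48.

Z_2^3 ⋊ S_3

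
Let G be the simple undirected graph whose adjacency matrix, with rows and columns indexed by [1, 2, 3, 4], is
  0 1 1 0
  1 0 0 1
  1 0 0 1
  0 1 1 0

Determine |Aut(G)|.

8

Every vertex has degree 2 and the graph is connected, so G is the 4-cycle C_4. C_4 has 4 rotations and 4 reflections, so Aut(C_4) ≅ D_4 of order 8.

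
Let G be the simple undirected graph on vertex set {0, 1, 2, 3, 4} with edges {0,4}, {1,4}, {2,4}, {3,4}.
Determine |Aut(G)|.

Vertex 4 has degree 4 and every other vertex has degree 1, so G is the star K_{1,4} with centre 4. The 4 leaves are pairwise interchangeable while the centre is fixed, giving Aut(G) = S_4.

24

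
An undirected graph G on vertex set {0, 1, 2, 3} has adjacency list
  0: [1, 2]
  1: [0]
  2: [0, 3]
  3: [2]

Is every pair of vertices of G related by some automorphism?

Automorphisms preserve degree, but G has vertices of degree 1 and vertices of degree 2; no automorphism maps one to the other, so G is not vertex-transitive.

No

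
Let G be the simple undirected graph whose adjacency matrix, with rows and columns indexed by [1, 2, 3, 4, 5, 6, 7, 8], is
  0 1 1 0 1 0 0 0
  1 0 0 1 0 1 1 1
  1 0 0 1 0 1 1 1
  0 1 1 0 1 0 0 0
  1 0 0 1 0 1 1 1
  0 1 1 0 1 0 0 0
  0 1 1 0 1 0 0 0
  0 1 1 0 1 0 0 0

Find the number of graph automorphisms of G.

The vertices split by degree into {2, 3, 5} (degree 5) and {1, 4, 6, 7, 8} (degree 3); every edge runs between the two parts, so G is the complete bipartite graph K_{3,5}. Automorphisms preserve the bipartition setwise (since the parts differ in size) and act as S_5 × S_3 within it; |Aut| = 720.

720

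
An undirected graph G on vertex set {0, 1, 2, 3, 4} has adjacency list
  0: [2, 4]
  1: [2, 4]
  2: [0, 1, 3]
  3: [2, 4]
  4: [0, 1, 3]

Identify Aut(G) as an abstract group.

S_3 × S_2

The vertices split by degree into {2, 4} (degree 3) and {0, 1, 3} (degree 2); every edge runs between the two parts, so G is the complete bipartite graph K_{2,3}. Automorphisms preserve the bipartition setwise (since the parts differ in size) and act as S_3 × S_2 within it; |Aut| = 12.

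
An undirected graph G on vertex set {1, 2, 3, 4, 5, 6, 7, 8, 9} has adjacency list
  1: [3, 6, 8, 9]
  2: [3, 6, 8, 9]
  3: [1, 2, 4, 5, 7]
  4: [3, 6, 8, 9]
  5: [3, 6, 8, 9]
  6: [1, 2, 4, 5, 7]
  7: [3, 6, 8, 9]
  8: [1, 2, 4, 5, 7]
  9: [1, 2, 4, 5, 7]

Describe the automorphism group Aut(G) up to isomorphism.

S_5 × S_4

The vertices split by degree into {3, 6, 8, 9} (degree 5) and {1, 2, 4, 5, 7} (degree 4); every edge runs between the two parts, so G is the complete bipartite graph K_{4,5}. The parts have unequal sizes, so no automorphism swaps them; each part is permuted independently, giving S_5 × S_4 of order 5!·4! = 2880.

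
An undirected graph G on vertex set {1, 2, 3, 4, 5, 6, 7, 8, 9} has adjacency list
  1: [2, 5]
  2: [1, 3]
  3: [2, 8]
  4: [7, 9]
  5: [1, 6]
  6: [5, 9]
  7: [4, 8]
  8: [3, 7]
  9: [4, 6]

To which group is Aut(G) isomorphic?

Every vertex has degree 2 and the graph is connected, so G is the 9-cycle C_9. The automorphisms of the 9-cycle are exactly the symmetries of a regular 9-gon: the dihedral group D_9, |D_9| = 18.

the dihedral group of order 18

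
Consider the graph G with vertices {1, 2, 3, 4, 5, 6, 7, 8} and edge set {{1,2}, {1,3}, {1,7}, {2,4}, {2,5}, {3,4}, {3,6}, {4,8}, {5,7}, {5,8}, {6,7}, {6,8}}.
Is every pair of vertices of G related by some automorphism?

G is 3-regular and bipartite on 2^3 = 8 vertices with girth 4; it is the hypercube graph Q_3. The symmetry group of the 3-cube is the hyperoctahedral group B_3 = Z_2 ≀ S_3, of order 2^3·3! = 48. Under this action every vertex can be carried to every other, so G is vertex-transitive.

Yes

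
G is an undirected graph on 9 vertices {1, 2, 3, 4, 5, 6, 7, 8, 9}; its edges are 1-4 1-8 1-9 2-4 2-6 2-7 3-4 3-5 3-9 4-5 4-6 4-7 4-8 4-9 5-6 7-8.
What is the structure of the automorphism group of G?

the dihedral group of order 16

Vertex 4 is the unique vertex of degree 8; the remaining 8 vertices each have degree 3 and induce a cycle, so G is the wheel on 9 vertices with hub 4. With the hub fixed, the remaining symmetry is that of the rim cycle C_8, giving the dihedral group D_8.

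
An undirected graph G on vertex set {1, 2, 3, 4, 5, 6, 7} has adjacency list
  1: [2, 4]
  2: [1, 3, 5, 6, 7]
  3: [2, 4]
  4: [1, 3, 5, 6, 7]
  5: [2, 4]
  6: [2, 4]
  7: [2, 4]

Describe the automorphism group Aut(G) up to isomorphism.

The vertices split by degree into {2, 4} (degree 5) and {1, 3, 5, 6, 7} (degree 2); every edge runs between the two parts, so G is the complete bipartite graph K_{2,5}. The parts have unequal sizes, so no automorphism swaps them; each part is permuted independently, giving S_2 × S_5 of order 2!·5! = 240.

S_2 × S_5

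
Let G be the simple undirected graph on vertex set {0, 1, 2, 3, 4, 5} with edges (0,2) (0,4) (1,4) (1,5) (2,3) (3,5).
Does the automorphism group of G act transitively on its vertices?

G is 2-regular and connected on 6 vertices, i.e. the cycle C_6. The automorphisms of the 6-cycle are exactly the symmetries of a regular 6-gon: the dihedral group D_6, |D_6| = 12. This group acts transitively on the 6 vertices.

Yes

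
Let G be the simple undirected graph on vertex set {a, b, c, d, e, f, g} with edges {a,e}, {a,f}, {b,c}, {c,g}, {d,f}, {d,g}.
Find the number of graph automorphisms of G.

2

The degree sequence is [2, 1, 2, 2, 1, 2, 2]; the two degree-1 vertices b and e are the ends of a path, so G = P_7. The only nontrivial automorphism of a path is the end-to-end reflection, so Aut(G) ≅ Z_2.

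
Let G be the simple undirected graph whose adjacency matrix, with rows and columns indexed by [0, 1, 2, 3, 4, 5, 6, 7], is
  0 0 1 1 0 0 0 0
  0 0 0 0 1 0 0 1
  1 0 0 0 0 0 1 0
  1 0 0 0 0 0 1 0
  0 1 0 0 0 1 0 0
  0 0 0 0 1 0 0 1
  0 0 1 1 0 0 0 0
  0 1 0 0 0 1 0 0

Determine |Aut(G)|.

128

G has two connected components, {1, 4, 5, 7} and {0, 2, 3, 6}; each is 2-regular, so G = C_4 ⊔ C_4. With two isomorphic components, Aut(G) = Aut(C_4) ≀ S_2 = (D_4 × D_4) ⋊ Z_2: permute each cycle by D_4, then optionally swap the two cycles. Order 2·(2·4)² = 128.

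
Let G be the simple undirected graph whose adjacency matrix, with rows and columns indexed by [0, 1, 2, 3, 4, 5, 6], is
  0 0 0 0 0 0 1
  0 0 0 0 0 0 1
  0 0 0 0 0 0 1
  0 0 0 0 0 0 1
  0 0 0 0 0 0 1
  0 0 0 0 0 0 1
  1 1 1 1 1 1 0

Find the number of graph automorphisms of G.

Vertex 6 has degree 6 and every other vertex has degree 1, so G is the star K_{1,6} with centre 6. Any automorphism fixes the centre and permutes the 6 leaves freely, so Aut(G) ≅ S_6 of order 6! = 720.

720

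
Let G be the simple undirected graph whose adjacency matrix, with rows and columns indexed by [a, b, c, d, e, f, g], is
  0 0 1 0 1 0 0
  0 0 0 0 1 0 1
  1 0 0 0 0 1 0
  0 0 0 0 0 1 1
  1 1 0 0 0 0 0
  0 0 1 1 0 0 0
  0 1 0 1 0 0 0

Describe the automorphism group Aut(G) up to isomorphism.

G is 2-regular and connected on 7 vertices, i.e. the cycle C_7. C_7 has 7 rotations and 7 reflections, so Aut(C_7) ≅ D_7 of order 14.

the dihedral group of order 14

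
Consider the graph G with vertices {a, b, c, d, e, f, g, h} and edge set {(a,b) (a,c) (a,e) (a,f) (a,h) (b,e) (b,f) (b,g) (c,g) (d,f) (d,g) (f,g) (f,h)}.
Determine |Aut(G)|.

1

The degree sequence is [5, 4, 2, 2, 2, 5, 4, 2]. Checking the degree-preserving permutations of the vertex set shows that none except the identity preserves every edge, so Aut(G) is trivial.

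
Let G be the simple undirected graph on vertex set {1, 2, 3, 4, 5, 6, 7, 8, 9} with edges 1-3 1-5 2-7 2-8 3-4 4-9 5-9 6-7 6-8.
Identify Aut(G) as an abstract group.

G has two connected components, {1, 3, 4, 5, 9} and {2, 6, 7, 8}; each is 2-regular, so G = C_5 ⊔ C_4. No automorphism exchanges components of different sizes, hence Aut(G) is the direct product D_5 × D_4, order 80.

D_5 × D_4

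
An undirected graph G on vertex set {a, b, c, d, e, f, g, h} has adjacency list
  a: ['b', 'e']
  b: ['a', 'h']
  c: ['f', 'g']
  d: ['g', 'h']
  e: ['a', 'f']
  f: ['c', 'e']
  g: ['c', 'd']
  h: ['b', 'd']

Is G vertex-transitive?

Every vertex has degree 2 and the graph is connected, so G is the 8-cycle C_8. The automorphisms of the 8-cycle are exactly the symmetries of a regular 8-gon: the dihedral group D_8, |D_8| = 16. Under this action every vertex can be carried to every other, so G is vertex-transitive.

Yes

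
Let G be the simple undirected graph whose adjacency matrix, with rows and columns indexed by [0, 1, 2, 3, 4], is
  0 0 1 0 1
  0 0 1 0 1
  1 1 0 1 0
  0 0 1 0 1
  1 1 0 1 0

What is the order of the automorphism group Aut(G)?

The vertices split by degree into {2, 4} (degree 3) and {0, 1, 3} (degree 2); every edge runs between the two parts, so G is the complete bipartite graph K_{2,3}. The parts have unequal sizes, so no automorphism swaps them; each part is permuted independently, giving S_3 × S_2 of order 3!·2! = 12.

12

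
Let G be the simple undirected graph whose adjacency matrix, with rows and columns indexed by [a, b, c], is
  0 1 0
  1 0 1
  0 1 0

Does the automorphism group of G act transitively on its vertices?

Vertex b is the only vertex of degree 2, so every automorphism fixes it; G is not vertex-transitive.

No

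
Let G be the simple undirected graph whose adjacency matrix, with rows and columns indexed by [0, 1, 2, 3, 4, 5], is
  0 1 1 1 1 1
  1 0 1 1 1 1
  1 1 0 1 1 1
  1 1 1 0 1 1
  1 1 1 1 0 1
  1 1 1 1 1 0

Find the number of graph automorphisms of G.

All 6 vertices are pairwise adjacent: G = K_6. Every bijection on the vertex set is an automorphism of K_6; hence Aut(K_6) ≅ S_6, order 720.

720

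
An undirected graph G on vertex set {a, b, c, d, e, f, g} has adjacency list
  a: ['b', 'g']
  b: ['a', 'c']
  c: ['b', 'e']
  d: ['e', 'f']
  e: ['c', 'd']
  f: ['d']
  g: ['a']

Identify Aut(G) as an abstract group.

the cyclic group of order 2

The degree sequence is [2, 2, 2, 2, 2, 1, 1]; the two degree-1 vertices f and g are the ends of a path, so G = P_7. A path has exactly one nontrivial symmetry — reversal — giving Aut(G) of order 2.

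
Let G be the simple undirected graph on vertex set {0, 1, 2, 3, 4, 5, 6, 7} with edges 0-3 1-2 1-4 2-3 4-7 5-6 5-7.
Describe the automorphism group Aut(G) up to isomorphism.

C_2

The degree sequence is [1, 2, 2, 2, 2, 2, 1, 2]; the two degree-1 vertices 0 and 6 are the ends of a path, so G = P_8. The only nontrivial automorphism of a path is the end-to-end reflection, so Aut(G) ≅ Z_2.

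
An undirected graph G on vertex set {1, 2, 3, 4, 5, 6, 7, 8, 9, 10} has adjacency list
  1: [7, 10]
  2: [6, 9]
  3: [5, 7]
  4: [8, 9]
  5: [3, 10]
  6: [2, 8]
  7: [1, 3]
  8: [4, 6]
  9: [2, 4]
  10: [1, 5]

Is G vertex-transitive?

G has two connected components, {2, 4, 6, 8, 9} and {1, 3, 5, 7, 10}; each is 2-regular, so G = C_5 ⊔ C_5. With two isomorphic components, Aut(G) = Aut(C_5) ≀ S_2 = (D_5 × D_5) ⋊ Z_2: permute each cycle by D_5, then optionally swap the two cycles. Order 2·(2·5)² = 200. Under this action every vertex can be carried to every other, so G is vertex-transitive.

Yes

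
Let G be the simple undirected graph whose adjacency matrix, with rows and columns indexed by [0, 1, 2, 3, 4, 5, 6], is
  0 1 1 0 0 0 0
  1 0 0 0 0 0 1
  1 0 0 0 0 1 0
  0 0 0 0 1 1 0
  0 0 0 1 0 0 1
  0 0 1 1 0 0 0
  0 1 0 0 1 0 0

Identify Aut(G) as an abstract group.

Every vertex has degree 2 and the graph is connected, so G is the 7-cycle C_7. The automorphisms of the 7-cycle are exactly the symmetries of a regular 7-gon: the dihedral group D_7, |D_7| = 14.

the dihedral group of order 14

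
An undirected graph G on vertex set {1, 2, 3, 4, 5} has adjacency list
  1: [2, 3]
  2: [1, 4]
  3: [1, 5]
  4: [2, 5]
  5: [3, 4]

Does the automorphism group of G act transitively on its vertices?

Every vertex has degree 2 and the graph is connected, so G is the 5-cycle C_5. C_5 has 5 rotations and 5 reflections, so Aut(C_5) ≅ D_5 of order 10. Under this action every vertex can be carried to every other, so G is vertex-transitive.

Yes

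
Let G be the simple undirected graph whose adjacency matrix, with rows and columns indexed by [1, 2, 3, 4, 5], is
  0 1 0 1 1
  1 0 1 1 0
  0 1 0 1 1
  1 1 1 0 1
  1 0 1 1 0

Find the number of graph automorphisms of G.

Vertex 4 is the unique vertex of degree 4; the remaining 4 vertices each have degree 3 and induce a cycle, so G is the wheel on 5 vertices with hub 4. With the hub fixed, the remaining symmetry is that of the rim cycle C_4, giving the dihedral group D_4.

8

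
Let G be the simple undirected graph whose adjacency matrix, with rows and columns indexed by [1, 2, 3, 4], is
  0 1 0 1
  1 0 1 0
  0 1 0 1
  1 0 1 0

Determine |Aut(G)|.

8

G is 2-regular and bipartite with parts {1, 3} and {2, 4} (each part is independent and every cross-pair is an edge), so G = K_{2,2}. Aut(K_{2,2}) is the wreath product S_2 ≀ Z_2: permute within each part, then optionally swap the parts; |Aut| = 2·(2!)² = 8.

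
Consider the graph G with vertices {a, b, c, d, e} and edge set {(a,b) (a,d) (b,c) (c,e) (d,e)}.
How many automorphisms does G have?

10

Every vertex has degree 2 and the graph is connected, so G is the 5-cycle C_5. C_5 has 5 rotations and 5 reflections, so Aut(C_5) ≅ D_5 of order 10.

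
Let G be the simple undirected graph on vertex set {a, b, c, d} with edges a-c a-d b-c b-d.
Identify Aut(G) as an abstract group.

D_4

G is 2-regular and connected on 4 vertices, i.e. the cycle C_4. C_4 has 4 rotations and 4 reflections, so Aut(C_4) ≅ D_4 of order 8.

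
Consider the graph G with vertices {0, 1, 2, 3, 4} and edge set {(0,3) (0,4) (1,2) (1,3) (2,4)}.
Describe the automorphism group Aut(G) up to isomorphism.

the dihedral group of order 10

G is 2-regular and connected on 5 vertices, i.e. the cycle C_5. The automorphisms of the 5-cycle are exactly the symmetries of a regular 5-gon: the dihedral group D_5, |D_5| = 10.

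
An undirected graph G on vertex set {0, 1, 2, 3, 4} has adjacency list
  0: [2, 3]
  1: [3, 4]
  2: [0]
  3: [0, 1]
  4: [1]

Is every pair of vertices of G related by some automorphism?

No

Automorphisms preserve degree, but G has vertices of degree 1 and vertices of degree 2; no automorphism maps one to the other, so G is not vertex-transitive.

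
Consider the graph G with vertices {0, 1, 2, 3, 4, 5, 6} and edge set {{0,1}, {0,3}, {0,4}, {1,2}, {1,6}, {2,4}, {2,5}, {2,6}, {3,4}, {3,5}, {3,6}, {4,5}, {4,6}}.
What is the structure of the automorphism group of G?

the trivial group

The degree sequence is [3, 3, 4, 4, 5, 3, 4]. Checking the degree-preserving permutations of the vertex set shows that none except the identity preserves every edge, so Aut(G) is trivial.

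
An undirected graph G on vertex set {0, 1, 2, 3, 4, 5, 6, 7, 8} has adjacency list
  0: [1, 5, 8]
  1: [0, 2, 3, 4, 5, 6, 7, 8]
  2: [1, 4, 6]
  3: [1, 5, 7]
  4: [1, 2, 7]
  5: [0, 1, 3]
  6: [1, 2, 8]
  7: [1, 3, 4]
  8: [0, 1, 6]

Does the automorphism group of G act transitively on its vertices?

No

Vertex 1 is the only vertex of degree 8, so every automorphism fixes it; G is not vertex-transitive.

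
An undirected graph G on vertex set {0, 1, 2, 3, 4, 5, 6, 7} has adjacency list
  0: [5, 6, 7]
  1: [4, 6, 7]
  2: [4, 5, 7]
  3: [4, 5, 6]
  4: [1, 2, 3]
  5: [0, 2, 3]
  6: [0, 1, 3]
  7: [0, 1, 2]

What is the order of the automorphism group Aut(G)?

48

G is 3-regular and bipartite on 2^3 = 8 vertices with girth 4; it is the hypercube graph Q_3. Aut(Q_3) consists of the signed permutations of the 3 coordinate axes: 3! permutations times 2^3 sign flips, so |Aut| = 2^3·3! = 48.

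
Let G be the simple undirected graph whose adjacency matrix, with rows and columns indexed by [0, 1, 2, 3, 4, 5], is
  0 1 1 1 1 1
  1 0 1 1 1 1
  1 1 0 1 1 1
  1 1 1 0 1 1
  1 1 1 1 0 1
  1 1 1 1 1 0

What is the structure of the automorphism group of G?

the symmetric group on 6 letters

Every vertex has degree 5, so G is the complete graph K_6. Any permutation of the 6 vertices preserves K_6, so Aut(K_6) = S_6 of order 6! = 720.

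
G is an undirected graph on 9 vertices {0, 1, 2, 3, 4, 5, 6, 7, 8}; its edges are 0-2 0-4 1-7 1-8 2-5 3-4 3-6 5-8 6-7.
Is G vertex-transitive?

Yes

Every vertex has degree 2 and the graph is connected, so G is the 9-cycle C_9. The automorphisms of the 9-cycle are exactly the symmetries of a regular 9-gon: the dihedral group D_9, |D_9| = 18. This group acts transitively on the 9 vertices.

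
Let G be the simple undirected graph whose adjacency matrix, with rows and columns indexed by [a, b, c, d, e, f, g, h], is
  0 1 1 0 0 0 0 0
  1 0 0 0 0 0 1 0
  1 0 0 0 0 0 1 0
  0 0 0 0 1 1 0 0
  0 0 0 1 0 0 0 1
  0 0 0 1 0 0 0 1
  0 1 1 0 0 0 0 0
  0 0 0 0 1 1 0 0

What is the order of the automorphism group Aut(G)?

128

G has two connected components, {d, e, f, h} and {a, b, c, g}; each is 2-regular, so G = C_4 ⊔ C_4. With two isomorphic components, Aut(G) = Aut(C_4) ≀ S_2 = (D_4 × D_4) ⋊ Z_2: permute each cycle by D_4, then optionally swap the two cycles. Order 2·(2·4)² = 128.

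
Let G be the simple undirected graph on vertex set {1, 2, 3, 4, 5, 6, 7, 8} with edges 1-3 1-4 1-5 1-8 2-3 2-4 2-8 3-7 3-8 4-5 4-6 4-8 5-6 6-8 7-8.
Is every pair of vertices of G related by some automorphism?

No

Vertex 4 is the only vertex of degree 5, so every automorphism fixes it; G is not vertex-transitive.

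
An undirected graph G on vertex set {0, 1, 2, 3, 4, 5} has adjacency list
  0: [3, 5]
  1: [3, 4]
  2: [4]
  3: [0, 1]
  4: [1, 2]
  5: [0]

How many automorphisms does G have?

The degree sequence is [2, 2, 1, 2, 2, 1]; the two degree-1 vertices 2 and 5 are the ends of a path, so G = P_6. A path has exactly one nontrivial symmetry — reversal — giving Aut(G) of order 2.

2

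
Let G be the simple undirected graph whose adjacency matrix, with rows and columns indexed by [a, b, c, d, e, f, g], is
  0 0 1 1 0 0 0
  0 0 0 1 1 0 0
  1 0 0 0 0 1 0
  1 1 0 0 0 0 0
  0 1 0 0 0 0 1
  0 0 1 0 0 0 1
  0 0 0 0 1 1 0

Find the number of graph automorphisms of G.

14

Every vertex has degree 2 and the graph is connected, so G is the 7-cycle C_7. The automorphisms of the 7-cycle are exactly the symmetries of a regular 7-gon: the dihedral group D_7, |D_7| = 14.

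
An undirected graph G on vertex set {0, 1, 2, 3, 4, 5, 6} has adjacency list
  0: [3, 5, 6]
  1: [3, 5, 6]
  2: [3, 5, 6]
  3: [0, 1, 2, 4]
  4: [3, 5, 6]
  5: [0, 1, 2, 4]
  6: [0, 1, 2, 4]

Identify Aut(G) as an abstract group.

S_3 × S_4

The vertices split by degree into {3, 5, 6} (degree 4) and {0, 1, 2, 4} (degree 3); every edge runs between the two parts, so G is the complete bipartite graph K_{3,4}. Automorphisms preserve the bipartition setwise (since the parts differ in size) and act as S_3 × S_4 within it; |Aut| = 144.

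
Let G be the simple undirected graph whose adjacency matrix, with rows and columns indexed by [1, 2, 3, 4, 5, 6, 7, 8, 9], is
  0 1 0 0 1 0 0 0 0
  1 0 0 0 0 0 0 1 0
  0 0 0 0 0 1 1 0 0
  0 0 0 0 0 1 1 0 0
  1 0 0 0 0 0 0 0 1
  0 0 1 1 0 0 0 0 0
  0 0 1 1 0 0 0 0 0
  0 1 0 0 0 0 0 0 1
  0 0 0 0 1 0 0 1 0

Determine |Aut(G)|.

80

G has two connected components, {1, 2, 5, 8, 9} and {3, 4, 6, 7}; each is 2-regular, so G = C_5 ⊔ C_4. No automorphism exchanges components of different sizes, hence Aut(G) is the direct product D_4 × D_5, order 80.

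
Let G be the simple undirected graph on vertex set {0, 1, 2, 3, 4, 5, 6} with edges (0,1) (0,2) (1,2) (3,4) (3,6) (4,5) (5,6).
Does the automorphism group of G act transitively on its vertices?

No

G has two connected components, {3, 4, 5, 6} and {0, 1, 2}; each is 2-regular, so G = C_4 ⊔ C_3. The orbit of 0 under Aut(G) is {0, 1, 2}, which does not contain 3, so G is not vertex-transitive.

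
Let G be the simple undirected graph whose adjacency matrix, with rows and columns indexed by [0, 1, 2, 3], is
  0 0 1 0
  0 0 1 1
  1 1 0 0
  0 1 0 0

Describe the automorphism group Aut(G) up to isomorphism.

C_2

The degree sequence is [1, 2, 2, 1]; the two degree-1 vertices 0 and 3 are the ends of a path, so G = P_4. The only nontrivial automorphism of a path is the end-to-end reflection, so Aut(G) ≅ Z_2.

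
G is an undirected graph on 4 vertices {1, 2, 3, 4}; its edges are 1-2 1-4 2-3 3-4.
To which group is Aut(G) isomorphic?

the hyperoctahedral group B_2

G is 2-regular and bipartite on 2^2 = 4 vertices with girth 4; it is the hypercube graph Q_2. The symmetry group of the 2-cube is the hyperoctahedral group B_2 = Z_2 ≀ S_2, of order 2^2·2! = 8.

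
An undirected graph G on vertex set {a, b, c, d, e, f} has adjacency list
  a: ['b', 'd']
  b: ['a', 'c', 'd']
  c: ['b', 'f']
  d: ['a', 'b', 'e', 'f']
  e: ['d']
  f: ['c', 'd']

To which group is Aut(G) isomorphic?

1

Degrees alone do not determine every vertex (e.g. a and c both have degree 2), but their neighbour-degree multisets differ: N(a) has degrees [3, 4] while N(c) has degrees [2, 3]. Repeating this refinement separates all vertices, so the only automorphism is the identity.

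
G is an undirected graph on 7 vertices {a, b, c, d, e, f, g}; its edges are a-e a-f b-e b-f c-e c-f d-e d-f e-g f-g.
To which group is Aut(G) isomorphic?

The vertices split by degree into {e, f} (degree 5) and {a, b, c, d, g} (degree 2); every edge runs between the two parts, so G is the complete bipartite graph K_{2,5}. Automorphisms preserve the bipartition setwise (since the parts differ in size) and act as S_2 × S_5 within it; |Aut| = 240.

S_2 × S_5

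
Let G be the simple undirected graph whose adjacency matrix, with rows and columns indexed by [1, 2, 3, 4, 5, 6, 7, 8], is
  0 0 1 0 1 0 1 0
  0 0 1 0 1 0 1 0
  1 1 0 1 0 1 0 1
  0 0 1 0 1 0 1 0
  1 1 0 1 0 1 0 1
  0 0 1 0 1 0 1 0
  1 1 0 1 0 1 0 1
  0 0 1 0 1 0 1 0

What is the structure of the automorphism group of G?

The vertices split by degree into {3, 5, 7} (degree 5) and {1, 2, 4, 6, 8} (degree 3); every edge runs between the two parts, so G is the complete bipartite graph K_{3,5}. Automorphisms preserve the bipartition setwise (since the parts differ in size) and act as S_3 × S_5 within it; |Aut| = 720.

S_3 × S_5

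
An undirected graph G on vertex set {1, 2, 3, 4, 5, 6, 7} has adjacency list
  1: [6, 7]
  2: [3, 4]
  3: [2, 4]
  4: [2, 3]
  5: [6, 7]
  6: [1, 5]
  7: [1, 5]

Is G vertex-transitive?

G has two connected components, {1, 5, 6, 7} and {2, 3, 4}; each is 2-regular, so G = C_4 ⊔ C_3. The orbit of 1 under Aut(G) is {1, 5, 6, 7}, which does not contain 2, so G is not vertex-transitive.

No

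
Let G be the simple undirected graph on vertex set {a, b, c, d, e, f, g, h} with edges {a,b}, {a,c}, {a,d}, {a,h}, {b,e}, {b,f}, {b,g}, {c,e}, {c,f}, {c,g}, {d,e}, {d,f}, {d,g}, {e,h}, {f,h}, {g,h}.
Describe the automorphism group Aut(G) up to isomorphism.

G is 4-regular and bipartite with parts {a, e, f, g} and {b, c, d, h} (each part is independent and every cross-pair is an edge), so G = K_{4,4}. Each part can be permuted independently (S_4 × S_4) and the two equal-size parts can also be swapped, giving (S_4 × S_4) ⋊ Z_2 of order 2·(4!)² = 1152.

S_4 ≀ Z_2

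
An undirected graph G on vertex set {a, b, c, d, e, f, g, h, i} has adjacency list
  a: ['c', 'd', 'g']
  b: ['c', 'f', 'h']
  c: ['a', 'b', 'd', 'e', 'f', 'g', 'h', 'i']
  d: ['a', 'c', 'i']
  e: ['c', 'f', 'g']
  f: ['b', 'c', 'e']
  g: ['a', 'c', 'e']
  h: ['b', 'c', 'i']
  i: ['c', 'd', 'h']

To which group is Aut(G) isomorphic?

Vertex c is the unique vertex of degree 8; the remaining 8 vertices each have degree 3 and induce a cycle, so G is the wheel on 9 vertices with hub c. With the hub fixed, the remaining symmetry is that of the rim cycle C_8, giving the dihedral group D_8.

D_8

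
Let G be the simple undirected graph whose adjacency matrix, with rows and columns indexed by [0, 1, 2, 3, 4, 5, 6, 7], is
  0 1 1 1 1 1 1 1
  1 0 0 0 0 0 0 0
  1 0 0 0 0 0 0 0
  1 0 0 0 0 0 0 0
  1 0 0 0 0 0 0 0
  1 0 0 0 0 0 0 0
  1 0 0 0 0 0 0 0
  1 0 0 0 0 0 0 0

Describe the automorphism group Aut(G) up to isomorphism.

Vertex 0 has degree 7 and every other vertex has degree 1, so G is the star K_{1,7} with centre 0. The 7 leaves are pairwise interchangeable while the centre is fixed, giving Aut(G) = S_7.

the symmetric group on 7 letters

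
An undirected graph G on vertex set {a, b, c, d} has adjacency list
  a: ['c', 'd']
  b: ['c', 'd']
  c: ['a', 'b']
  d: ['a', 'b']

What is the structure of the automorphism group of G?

S_2 ≀ Z_2

G is 2-regular and bipartite with parts {a, b} and {c, d} (each part is independent and every cross-pair is an edge), so G = K_{2,2}. Aut(K_{2,2}) is the wreath product S_2 ≀ Z_2: permute within each part, then optionally swap the parts; |Aut| = 2·(2!)² = 8.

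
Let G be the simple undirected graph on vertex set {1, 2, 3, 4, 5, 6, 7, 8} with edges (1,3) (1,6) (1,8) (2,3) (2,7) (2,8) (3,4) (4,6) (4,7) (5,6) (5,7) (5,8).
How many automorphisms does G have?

48

G is 3-regular and bipartite on 2^3 = 8 vertices with girth 4; it is the hypercube graph Q_3. Aut(Q_3) consists of the signed permutations of the 3 coordinate axes: 3! permutations times 2^3 sign flips, so |Aut| = 2^3·3! = 48.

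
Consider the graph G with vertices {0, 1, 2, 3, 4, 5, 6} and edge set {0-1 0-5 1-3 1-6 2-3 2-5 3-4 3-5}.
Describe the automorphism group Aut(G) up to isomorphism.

Degrees alone do not determine every vertex (e.g. 0 and 2 both have degree 2), but their neighbour-degree multisets differ: N(0) has degrees [3, 3] while N(2) has degrees [3, 4]. Repeating this refinement separates all vertices, so the only automorphism is the identity.

{e}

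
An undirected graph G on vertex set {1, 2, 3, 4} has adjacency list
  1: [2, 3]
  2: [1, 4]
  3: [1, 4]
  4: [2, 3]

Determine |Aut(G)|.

G is 2-regular and bipartite on 2^2 = 4 vertices with girth 4; it is the hypercube graph Q_2. The symmetry group of the 2-cube is the hyperoctahedral group B_2 = Z_2 ≀ S_2, of order 2^2·2! = 8.

8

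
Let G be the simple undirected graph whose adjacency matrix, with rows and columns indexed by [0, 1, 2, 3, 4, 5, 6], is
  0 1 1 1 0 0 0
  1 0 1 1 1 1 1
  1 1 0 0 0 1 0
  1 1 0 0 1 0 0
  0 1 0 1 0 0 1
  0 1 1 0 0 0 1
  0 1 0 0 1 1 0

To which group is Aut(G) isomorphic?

the dihedral group of order 12

Vertex 1 is the unique vertex of degree 6; the remaining 6 vertices each have degree 3 and induce a cycle, so G is the wheel on 7 vertices with hub 1. With the hub fixed, the remaining symmetry is that of the rim cycle C_6, giving the dihedral group D_6.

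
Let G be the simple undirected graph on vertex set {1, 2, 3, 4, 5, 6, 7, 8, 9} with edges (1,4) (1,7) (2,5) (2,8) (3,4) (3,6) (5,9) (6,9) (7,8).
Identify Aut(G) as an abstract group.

Every vertex has degree 2 and the graph is connected, so G is the 9-cycle C_9. C_9 has 9 rotations and 9 reflections, so Aut(C_9) ≅ D_9 of order 18.

the dihedral group of order 18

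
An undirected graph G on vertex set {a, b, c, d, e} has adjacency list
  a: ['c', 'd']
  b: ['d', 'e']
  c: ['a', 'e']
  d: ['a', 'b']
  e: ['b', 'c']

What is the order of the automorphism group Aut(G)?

G is 2-regular and connected on 5 vertices, i.e. the cycle C_5. The automorphisms of the 5-cycle are exactly the symmetries of a regular 5-gon: the dihedral group D_5, |D_5| = 10.

10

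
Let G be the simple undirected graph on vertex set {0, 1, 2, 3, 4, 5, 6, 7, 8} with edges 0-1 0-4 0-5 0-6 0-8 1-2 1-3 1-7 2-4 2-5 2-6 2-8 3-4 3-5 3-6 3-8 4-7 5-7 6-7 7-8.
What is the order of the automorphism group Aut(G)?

2880

The vertices split by degree into {0, 2, 3, 7} (degree 5) and {1, 4, 5, 6, 8} (degree 4); every edge runs between the two parts, so G is the complete bipartite graph K_{4,5}. The parts have unequal sizes, so no automorphism swaps them; each part is permuted independently, giving S_4 × S_5 of order 4!·5! = 2880.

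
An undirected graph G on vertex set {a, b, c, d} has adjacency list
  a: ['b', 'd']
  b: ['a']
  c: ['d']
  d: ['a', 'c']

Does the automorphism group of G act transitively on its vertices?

No

Automorphisms preserve degree, but G has vertices of degree 1 and vertices of degree 2; no automorphism maps one to the other, so G is not vertex-transitive.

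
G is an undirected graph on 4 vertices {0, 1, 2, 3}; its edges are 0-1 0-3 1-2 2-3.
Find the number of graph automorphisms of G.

8

G is 2-regular and bipartite on 2^2 = 4 vertices with girth 4; it is the hypercube graph Q_2. The symmetry group of the 2-cube is the hyperoctahedral group B_2 = Z_2 ≀ S_2, of order 2^2·2! = 8.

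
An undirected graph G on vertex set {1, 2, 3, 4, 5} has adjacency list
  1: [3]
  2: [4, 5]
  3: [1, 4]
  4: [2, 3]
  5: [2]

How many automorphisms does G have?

2

The degree sequence is [1, 2, 2, 2, 1]; the two degree-1 vertices 1 and 5 are the ends of a path, so G = P_5. The only nontrivial automorphism of a path is the end-to-end reflection, so Aut(G) ≅ Z_2.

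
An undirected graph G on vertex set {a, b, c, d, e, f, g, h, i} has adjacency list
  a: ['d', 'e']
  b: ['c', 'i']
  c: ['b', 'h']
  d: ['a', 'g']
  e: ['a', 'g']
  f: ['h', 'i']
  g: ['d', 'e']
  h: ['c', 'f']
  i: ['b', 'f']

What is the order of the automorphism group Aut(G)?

80

G has two connected components, {b, c, f, h, i} and {a, d, e, g}; each is 2-regular, so G = C_5 ⊔ C_4. No automorphism exchanges components of different sizes, hence Aut(G) is the direct product D_5 × D_4, order 80.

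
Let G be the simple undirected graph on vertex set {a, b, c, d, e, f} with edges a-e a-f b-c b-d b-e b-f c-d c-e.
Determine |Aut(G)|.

1

The degree sequence is [2, 4, 3, 2, 3, 2]. Checking the degree-preserving permutations of the vertex set shows that none except the identity preserves every edge, so Aut(G) is trivial.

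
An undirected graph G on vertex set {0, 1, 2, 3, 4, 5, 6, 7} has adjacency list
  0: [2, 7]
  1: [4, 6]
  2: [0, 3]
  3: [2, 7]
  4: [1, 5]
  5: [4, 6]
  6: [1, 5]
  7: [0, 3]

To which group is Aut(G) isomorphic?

(D_4 × D_4) ⋊ Z_2

G has two connected components, {1, 4, 5, 6} and {0, 2, 3, 7}; each is 2-regular, so G = C_4 ⊔ C_4. With two isomorphic components, Aut(G) = Aut(C_4) ≀ S_2 = (D_4 × D_4) ⋊ Z_2: permute each cycle by D_4, then optionally swap the two cycles. Order 2·(2·4)² = 128.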